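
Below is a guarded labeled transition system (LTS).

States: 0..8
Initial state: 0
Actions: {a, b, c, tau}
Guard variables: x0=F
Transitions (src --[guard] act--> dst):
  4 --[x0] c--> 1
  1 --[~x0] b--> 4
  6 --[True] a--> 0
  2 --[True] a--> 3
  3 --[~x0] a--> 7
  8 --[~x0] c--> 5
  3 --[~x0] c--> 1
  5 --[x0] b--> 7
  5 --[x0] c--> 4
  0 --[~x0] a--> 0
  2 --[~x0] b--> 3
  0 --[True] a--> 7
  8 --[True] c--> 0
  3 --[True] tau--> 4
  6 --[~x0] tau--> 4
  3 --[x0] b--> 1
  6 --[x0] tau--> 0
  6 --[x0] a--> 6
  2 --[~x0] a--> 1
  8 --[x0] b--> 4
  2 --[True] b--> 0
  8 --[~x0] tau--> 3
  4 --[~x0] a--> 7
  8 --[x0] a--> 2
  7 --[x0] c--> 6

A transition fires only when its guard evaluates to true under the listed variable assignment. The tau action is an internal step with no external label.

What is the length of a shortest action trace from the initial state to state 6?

BFS to 6:
  depth 0: {0}
  depth 1: {7}
6 never appears.

Answer: UNREACHABLE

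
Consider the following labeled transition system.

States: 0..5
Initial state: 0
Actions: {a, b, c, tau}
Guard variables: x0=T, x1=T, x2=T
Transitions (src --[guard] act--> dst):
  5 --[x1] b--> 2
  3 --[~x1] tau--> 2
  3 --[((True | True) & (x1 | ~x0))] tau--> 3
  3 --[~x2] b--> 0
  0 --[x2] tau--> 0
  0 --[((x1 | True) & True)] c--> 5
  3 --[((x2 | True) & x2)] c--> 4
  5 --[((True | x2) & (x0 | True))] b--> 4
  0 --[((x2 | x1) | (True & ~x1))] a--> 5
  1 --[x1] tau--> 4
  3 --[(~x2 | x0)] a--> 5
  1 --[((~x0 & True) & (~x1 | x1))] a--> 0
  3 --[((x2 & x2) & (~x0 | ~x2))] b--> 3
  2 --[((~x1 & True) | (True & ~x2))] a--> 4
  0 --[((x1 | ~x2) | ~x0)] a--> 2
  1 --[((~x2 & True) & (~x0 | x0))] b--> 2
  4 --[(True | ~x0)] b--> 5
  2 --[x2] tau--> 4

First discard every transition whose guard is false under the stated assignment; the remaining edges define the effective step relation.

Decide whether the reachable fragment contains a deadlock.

Answer: DEADLOCK-FREE

Analysis:
Reachable = {0,2,4,5}
  0: a→2  a→5  c→5  tau→0  [deg 4]
  2: tau→4  [deg 1]
  4: b→5  [deg 1]
  5: b→2  b→4  [deg 2]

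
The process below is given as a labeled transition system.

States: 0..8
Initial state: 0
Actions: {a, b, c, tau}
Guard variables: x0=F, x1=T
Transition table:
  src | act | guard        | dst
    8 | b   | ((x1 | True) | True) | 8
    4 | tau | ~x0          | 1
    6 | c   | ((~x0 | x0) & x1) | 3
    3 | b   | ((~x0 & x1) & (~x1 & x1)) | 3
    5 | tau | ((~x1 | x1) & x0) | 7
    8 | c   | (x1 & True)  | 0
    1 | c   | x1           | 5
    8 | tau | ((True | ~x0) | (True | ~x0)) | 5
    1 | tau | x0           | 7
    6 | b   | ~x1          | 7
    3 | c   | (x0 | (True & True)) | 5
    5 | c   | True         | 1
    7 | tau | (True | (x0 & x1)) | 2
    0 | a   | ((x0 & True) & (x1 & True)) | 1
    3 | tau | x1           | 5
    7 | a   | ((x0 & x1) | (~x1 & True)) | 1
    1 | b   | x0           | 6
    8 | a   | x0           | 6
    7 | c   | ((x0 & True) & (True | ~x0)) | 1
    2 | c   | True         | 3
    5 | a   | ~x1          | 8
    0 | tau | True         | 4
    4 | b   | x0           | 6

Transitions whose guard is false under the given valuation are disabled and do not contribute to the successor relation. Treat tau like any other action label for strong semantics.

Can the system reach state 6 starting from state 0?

Answer: UNREACHABLE

Working:
Guard filter leaves 12 enabled edge(s).
Layer 0: {0}
Layer 1: {4}  cumulative {0,4}
Layer 2: {1}  cumulative {0,1,4}
Layer 3: {5}  cumulative {0,1,4,5}
Reach set: {0,1,4,5}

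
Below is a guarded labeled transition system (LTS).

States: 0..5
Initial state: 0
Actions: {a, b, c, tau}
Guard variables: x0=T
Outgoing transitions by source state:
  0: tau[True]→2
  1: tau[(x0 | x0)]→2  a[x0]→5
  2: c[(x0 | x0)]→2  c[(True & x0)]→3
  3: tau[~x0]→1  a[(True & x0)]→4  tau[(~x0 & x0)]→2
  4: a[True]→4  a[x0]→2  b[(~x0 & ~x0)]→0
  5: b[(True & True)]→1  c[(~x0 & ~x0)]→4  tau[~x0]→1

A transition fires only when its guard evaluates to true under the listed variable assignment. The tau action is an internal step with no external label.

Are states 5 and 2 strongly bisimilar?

Refine partition for ~:
  round 0: {{0,1,2,3,4,5}}
  round 1: {{0},{1},{2},{3,4},{5}}
  round 2: {{0},{1},{2},{3},{4},{5}}
stable after 3 split(s): 6 block(s)
class of 5: {5}; class of 2: {2}

Answer: NOT BISIMILAR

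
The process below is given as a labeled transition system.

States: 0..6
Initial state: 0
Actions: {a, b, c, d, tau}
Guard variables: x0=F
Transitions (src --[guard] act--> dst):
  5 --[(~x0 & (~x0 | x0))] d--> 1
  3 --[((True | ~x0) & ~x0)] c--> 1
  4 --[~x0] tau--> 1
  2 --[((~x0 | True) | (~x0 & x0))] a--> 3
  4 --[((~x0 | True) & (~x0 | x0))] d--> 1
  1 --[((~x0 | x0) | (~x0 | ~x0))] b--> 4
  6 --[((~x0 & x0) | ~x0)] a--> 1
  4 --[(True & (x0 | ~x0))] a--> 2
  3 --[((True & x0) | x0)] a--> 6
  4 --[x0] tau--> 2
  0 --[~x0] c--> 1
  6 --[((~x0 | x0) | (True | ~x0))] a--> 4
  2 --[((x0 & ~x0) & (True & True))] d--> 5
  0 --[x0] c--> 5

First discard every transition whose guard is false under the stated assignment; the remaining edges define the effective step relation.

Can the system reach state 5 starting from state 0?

Answer: UNREACHABLE

Analysis:
After dropping false guards: 10 live edges.
depth 0: {0}
depth 1: {1}  total {0,1}
depth 2: {4}  total {0,1,4}
depth 3: {2}  total {0,1,2,4}
depth 4: {3}  total {0,1,2,3,4}
Reach set: {0,1,2,3,4}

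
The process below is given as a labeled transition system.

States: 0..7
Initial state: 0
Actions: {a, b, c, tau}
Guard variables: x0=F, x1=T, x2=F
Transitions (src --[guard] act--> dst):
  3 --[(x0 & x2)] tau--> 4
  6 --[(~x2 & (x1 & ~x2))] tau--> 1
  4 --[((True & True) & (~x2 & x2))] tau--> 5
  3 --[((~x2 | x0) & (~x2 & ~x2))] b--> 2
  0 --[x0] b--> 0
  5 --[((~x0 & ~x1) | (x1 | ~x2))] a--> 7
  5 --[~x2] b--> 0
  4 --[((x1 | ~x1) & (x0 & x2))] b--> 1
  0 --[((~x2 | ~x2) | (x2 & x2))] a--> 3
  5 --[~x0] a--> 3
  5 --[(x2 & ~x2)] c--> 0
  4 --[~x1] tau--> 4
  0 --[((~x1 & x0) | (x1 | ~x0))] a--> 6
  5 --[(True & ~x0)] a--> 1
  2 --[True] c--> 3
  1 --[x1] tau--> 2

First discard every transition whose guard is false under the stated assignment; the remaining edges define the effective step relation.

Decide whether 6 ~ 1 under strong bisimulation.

Answer: NOT BISIMILAR

Analysis:
Refine partition for ~:
  round 0: {{0,1,2,3,4,5,6,7}}
  round 1: {{0},{1,6},{2},{3},{4,7},{5}}
  round 2: {{0},{1},{2},{3},{4,7},{5},{6}}
7 equivalence class(es) (converged in 3)
class of 6: {6}; class of 1: {1}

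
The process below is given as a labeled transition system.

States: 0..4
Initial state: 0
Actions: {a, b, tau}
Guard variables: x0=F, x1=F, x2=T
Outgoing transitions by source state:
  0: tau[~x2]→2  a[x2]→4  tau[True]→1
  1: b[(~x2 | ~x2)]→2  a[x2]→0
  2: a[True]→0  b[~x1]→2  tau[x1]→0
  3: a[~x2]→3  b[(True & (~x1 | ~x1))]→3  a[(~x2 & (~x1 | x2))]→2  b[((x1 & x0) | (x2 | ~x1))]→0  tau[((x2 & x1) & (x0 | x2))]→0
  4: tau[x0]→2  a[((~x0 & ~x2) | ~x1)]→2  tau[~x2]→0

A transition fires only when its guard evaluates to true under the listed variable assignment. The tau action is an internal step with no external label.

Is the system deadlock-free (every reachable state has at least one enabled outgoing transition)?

Answer: DEADLOCK-FREE

Working:
Reachable = {0,1,2,4}
  0: a→4  tau→1  [2 out]
  1: a→0  [1 out]
  2: a→0  b→2  [2 out]
  4: a→2  [1 out]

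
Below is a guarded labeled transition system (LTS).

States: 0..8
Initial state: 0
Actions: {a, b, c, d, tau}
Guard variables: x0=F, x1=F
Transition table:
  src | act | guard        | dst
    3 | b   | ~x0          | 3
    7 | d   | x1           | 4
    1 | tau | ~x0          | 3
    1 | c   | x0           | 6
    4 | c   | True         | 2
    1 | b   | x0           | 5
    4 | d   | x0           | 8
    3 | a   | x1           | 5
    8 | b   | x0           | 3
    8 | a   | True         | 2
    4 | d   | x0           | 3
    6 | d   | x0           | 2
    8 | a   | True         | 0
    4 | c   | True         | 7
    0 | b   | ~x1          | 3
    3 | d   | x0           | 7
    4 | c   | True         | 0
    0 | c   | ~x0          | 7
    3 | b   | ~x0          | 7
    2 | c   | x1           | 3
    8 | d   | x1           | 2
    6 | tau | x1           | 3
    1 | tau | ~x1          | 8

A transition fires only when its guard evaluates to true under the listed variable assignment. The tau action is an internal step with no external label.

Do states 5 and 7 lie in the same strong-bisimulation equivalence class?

Answer: BISIMILAR

Working:
Compute ~ classes (split until stable):
  round 0: {{0,1,2,3,4,5,6,7,8}}
  round 1: {{0},{1},{2,5,6,7},{3},{4},{8}}
Fixed point at round 2; 6 class(es).
class of 5: {2,5,6,7}; class of 7: {2,5,6,7}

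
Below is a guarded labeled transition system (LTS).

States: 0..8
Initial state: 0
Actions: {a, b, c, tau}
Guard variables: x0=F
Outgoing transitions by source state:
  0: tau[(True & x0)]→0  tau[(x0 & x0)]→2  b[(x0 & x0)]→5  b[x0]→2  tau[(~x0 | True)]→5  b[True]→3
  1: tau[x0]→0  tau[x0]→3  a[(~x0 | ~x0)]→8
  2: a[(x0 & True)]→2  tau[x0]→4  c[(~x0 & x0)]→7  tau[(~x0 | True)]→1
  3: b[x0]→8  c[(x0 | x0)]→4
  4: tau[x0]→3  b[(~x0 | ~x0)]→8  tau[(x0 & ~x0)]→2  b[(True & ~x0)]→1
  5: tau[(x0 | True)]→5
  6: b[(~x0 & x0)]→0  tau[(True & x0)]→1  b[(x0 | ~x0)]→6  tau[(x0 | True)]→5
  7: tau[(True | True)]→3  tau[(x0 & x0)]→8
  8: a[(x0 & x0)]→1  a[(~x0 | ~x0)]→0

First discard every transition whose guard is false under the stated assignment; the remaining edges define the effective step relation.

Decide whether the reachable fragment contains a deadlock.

Reach set: {0,3,5}
  0: b→3  tau→5  [deg 2]
  3: ∅  [no exit]
  5: tau→5  [deg 1]
witness 3: b

Answer: DEADLOCK at state 3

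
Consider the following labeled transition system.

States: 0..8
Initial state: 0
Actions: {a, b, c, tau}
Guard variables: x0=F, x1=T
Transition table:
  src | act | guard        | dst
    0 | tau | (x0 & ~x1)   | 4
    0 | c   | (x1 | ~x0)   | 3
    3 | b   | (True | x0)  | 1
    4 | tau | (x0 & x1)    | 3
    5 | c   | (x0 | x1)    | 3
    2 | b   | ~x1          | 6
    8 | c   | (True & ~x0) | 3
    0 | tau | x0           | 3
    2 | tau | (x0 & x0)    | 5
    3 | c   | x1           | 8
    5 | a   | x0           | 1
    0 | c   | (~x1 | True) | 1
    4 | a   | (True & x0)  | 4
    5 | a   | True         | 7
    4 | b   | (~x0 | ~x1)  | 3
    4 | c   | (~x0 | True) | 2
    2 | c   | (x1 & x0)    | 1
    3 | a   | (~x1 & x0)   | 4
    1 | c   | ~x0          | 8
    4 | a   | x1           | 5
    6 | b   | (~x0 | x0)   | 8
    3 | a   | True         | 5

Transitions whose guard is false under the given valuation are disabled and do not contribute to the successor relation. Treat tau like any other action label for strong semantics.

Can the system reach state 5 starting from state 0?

Guard filter leaves 13 enabled edge(s).
Layer 0: {0}
Layer 1: {1,3}  now seen {0,1,3}
Layer 2: {5,8}  now seen {0,1,3,5,8}
Layer 3: {7}  now seen {0,1,3,5,7,8}
R = {0,1,3,5,7,8}
witness 5: c·a

Answer: REACHABLE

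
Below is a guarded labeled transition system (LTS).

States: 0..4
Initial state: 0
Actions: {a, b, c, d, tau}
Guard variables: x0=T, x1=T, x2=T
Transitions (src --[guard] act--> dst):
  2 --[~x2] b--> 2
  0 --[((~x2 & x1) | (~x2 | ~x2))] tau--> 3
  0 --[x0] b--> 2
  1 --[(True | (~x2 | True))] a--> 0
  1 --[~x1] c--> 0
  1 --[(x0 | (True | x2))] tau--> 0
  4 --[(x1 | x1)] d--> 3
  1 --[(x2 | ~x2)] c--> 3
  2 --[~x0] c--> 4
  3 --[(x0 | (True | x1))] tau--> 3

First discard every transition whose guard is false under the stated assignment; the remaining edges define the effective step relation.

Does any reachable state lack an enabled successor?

Reachable = {0,2}
  0: b→2  [1 out]
  2: ∅  [deadlock]
witness 2: b

Answer: DEADLOCK at state 2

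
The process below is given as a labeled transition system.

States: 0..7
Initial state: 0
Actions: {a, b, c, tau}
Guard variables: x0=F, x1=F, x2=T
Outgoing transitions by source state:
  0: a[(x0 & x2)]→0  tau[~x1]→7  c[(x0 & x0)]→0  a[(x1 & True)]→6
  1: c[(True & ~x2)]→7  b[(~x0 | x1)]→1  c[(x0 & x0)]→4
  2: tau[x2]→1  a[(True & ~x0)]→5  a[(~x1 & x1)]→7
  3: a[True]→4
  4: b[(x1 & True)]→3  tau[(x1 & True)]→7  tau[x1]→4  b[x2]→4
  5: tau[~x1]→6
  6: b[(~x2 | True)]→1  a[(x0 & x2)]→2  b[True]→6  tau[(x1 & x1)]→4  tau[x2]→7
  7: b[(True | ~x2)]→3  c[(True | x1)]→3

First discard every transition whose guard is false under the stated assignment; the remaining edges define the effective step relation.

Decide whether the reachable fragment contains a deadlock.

Answer: DEADLOCK-FREE

Trace:
Reach set: {0,3,4,7}
  0: tau→7  [1 exit(s)]
  3: a→4  [1 exit(s)]
  4: b→4  [1 exit(s)]
  7: b→3  c→3  [2 exit(s)]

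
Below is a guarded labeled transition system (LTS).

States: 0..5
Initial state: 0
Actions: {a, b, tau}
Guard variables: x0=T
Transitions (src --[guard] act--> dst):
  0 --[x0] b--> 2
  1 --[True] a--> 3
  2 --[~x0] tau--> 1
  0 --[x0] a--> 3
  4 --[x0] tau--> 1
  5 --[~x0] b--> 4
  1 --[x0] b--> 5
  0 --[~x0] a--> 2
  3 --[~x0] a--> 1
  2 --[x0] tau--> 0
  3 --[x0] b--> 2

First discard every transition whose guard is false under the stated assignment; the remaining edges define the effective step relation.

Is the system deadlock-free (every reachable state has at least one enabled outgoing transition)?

Reach set: {0,2,3}
  0: a→3  b→2  [deg 2]
  2: tau→0  [deg 1]
  3: b→2  [deg 1]

Answer: DEADLOCK-FREE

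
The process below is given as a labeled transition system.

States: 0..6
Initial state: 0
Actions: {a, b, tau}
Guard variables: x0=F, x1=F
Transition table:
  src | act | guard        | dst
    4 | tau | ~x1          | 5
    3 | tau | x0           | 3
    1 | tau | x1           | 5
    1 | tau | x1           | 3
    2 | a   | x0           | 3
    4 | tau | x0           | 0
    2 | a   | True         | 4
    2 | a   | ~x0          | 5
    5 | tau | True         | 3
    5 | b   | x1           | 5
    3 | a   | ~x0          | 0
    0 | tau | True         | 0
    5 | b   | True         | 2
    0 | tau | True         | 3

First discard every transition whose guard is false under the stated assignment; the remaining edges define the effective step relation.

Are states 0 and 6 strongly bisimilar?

Bisimulation quotient by refinement:
  P[0] = {{0,1,2,3,4,5,6}}
  P[1] = {{0,4},{1,6},{2,3},{5}}
  P[2] = {{0},{1,6},{2},{3},{4},{5}}
stable after 3 split(s): 6 block(s)
[0]={0}  [6]={1,6}

Answer: NOT BISIMILAR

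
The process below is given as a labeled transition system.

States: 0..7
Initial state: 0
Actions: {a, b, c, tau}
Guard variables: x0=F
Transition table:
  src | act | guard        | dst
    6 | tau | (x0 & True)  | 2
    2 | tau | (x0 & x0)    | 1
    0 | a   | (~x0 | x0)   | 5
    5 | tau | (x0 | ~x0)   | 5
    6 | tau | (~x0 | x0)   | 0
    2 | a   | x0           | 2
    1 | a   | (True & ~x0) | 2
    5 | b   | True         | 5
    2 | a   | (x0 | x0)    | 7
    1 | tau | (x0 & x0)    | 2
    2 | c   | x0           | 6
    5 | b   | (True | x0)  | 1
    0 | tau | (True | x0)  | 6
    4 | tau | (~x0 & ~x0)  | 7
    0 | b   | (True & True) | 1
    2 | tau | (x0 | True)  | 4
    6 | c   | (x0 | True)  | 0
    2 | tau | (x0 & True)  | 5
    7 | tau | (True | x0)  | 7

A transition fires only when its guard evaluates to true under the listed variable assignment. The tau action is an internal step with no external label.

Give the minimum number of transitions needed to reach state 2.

Answer: 2

Analysis:
BFS to 2:
  L0 = {0}
  L1 = {1,5,6}
  L2 = {2}
2 enters at depth 2; path b·a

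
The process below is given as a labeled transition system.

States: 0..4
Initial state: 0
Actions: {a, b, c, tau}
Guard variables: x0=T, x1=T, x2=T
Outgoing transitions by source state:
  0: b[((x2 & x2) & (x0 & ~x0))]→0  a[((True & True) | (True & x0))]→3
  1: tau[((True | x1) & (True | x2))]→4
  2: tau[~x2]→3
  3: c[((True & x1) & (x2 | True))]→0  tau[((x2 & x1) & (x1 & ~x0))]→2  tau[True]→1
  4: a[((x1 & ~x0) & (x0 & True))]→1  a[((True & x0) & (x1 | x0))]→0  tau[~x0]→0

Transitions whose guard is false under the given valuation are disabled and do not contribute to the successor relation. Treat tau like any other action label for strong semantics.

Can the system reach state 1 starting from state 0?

Answer: REACHABLE

Analysis:
After dropping false guards: 5 live edges.
depth 0: {0}
depth 1: {3}  total {0,3}
depth 2: {1}  total {0,1,3}
depth 3: {4}  total {0,1,3,4}
Reachable = {0,1,3,4}
witness 1: a·tau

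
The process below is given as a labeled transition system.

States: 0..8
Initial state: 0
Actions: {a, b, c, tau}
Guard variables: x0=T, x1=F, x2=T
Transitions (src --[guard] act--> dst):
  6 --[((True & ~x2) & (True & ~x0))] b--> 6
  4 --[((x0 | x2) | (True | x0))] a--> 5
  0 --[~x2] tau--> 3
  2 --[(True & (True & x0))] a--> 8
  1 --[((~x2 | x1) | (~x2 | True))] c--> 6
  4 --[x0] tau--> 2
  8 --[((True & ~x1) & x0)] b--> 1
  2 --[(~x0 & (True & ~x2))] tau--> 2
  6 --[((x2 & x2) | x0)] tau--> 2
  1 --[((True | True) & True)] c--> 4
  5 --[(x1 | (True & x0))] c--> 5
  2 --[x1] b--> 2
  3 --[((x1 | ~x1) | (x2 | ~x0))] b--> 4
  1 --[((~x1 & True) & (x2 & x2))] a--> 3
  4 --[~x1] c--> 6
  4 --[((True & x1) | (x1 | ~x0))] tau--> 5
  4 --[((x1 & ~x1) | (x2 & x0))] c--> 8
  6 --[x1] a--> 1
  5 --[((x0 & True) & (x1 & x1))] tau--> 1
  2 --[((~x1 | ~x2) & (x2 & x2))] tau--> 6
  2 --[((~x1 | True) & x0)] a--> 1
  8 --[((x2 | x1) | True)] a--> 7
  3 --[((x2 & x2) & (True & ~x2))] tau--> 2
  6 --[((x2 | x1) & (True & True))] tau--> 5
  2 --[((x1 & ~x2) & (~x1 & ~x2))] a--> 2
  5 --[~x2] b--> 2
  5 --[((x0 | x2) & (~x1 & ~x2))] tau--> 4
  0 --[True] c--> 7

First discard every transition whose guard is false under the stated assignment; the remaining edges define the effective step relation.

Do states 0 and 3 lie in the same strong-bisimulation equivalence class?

Refine partition for ~:
  π0 = {{0,1,2,3,4,5,6,7,8}}
  π1 = {{0,5},{1},{2},{3},{4},{6},{7},{8}}
  π2 = {{0},{1},{2},{3},{4},{5},{6},{7},{8}}
stable after 3 split(s): 9 block(s)
[0]={0}  [3]={3}

Answer: NOT BISIMILAR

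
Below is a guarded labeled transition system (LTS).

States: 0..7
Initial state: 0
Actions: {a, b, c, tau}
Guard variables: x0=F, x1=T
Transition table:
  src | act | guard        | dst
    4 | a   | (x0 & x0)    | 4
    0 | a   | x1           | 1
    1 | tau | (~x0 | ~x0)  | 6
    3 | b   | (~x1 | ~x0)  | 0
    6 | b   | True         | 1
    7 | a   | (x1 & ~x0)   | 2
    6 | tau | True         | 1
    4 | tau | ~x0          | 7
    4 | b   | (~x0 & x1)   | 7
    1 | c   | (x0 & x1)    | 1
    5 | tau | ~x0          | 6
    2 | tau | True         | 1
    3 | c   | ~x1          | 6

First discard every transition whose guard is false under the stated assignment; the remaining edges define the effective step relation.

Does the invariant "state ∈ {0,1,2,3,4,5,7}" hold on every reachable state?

Answer: INVARIANT VIOLATED at state 6

Working:
Inv-set: {0,1,2,3,4,5,7}
Reach set: {0,1,6}
  0: ✓
  1: ✓
  6: VIOLATES
reach 6 via a·tau — violates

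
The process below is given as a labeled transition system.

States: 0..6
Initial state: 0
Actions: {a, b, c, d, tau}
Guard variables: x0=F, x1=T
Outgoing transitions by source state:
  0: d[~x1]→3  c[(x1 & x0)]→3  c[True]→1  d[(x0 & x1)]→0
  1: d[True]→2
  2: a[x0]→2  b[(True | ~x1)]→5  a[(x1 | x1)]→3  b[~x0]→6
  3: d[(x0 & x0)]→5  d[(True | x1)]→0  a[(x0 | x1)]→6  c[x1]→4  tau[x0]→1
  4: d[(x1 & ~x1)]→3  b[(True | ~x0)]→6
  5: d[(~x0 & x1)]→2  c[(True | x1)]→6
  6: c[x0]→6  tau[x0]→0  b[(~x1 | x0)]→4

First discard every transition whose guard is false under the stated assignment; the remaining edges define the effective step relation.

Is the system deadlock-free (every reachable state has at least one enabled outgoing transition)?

Answer: DEADLOCK at state 6

Working:
Reachable = {0,1,2,3,4,5,6}
  0: c→1  [1 exit(s)]
  1: d→2  [1 exit(s)]
  2: a→3  b→5  b→6  [3 exit(s)]
  3: a→6  c→4  d→0  [3 exit(s)]
  4: b→6  [1 exit(s)]
  5: c→6  d→2  [2 exit(s)]
  6: ∅  [STUCK]
Path to 6: c·d·b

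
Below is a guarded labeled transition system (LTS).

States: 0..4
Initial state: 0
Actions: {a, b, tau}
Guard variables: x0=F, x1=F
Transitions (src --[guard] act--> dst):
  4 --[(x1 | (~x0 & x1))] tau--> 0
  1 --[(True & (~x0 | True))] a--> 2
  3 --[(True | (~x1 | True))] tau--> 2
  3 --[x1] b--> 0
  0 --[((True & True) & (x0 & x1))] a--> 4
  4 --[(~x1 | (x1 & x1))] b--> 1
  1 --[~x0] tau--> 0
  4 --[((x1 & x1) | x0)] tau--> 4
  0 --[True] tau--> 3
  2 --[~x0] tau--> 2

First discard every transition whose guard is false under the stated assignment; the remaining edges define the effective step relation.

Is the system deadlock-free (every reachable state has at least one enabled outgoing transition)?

Answer: DEADLOCK-FREE

Analysis:
Reach set: {0,2,3}
  0: tau→3  [1 exit(s)]
  2: tau→2  [1 exit(s)]
  3: tau→2  [1 exit(s)]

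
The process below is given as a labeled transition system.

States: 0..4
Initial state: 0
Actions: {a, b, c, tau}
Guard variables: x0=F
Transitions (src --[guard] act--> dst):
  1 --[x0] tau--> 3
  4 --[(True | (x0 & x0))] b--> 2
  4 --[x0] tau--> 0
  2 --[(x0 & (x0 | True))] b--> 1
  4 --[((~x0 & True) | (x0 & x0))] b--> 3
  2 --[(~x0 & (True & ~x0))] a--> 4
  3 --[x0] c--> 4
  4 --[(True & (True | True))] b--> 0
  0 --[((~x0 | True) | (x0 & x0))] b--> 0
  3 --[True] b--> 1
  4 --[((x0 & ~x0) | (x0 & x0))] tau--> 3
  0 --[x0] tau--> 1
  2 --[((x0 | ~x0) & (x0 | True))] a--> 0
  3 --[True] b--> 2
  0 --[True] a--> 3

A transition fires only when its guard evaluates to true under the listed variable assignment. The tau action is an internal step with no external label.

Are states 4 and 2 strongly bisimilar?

Compute ~ classes (split until stable):
  π0 = {{0,1,2,3,4}}
  π1 = {{0},{1},{2},{3,4}}
  π2 = {{0},{1},{2},{3},{4}}
5 equivalence class(es) (converged in 3)
[4]={4}  [2]={2}

Answer: NOT BISIMILAR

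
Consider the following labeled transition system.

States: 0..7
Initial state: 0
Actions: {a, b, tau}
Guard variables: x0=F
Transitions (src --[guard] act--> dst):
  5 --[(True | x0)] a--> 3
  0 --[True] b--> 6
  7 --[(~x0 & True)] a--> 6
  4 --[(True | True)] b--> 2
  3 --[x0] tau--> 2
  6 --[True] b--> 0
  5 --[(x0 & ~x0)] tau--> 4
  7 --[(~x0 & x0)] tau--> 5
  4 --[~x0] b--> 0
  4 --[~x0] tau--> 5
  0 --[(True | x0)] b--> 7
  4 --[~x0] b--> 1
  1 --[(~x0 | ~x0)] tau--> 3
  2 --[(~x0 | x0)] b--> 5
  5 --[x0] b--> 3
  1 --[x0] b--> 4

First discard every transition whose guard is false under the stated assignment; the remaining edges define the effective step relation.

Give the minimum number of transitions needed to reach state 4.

Answer: UNREACHABLE

Working:
BFS to 4:
  L0 = {0}
  L1 = {6,7}
4 never appears.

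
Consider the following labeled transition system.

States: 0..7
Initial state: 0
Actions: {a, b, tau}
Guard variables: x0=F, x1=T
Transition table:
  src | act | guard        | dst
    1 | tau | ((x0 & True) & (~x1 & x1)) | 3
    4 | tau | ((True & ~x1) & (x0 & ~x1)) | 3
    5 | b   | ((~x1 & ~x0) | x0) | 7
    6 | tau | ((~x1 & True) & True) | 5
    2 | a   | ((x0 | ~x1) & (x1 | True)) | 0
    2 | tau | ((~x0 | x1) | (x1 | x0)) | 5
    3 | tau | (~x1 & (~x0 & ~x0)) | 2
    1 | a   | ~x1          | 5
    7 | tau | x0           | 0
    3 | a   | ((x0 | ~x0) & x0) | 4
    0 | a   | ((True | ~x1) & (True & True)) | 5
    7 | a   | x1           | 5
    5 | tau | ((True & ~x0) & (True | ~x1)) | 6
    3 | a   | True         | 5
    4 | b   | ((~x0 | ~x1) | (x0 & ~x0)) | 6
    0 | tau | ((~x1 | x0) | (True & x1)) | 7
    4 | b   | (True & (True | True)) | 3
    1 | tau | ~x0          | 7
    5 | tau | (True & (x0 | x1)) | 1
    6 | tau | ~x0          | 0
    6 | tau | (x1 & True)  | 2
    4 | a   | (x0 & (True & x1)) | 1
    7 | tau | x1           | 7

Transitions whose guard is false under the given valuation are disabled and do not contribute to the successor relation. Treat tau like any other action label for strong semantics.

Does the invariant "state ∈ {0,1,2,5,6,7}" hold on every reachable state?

Allowed set {0,1,2,5,6,7}
Reach set: {0,1,2,5,6,7}
  0: ✓
  1: ✓
  2: ✓
  5: ✓
  6: ✓
  7: ✓

Answer: INVARIANT HOLDS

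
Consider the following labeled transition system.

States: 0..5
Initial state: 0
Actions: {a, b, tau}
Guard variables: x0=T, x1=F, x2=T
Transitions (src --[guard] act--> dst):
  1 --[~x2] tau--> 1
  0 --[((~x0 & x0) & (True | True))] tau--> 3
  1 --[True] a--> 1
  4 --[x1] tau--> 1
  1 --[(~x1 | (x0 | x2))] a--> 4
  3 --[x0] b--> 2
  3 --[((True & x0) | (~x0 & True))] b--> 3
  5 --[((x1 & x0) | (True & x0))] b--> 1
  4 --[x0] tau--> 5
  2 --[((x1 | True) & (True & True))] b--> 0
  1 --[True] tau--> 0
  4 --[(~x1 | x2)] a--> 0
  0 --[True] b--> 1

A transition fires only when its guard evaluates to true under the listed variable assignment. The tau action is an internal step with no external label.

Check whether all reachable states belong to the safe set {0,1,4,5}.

Inv-set: {0,1,4,5}
Reachable = {0,1,4,5}
  0: ✓
  1: ✓
  4: ✓
  5: ✓

Answer: INVARIANT HOLDS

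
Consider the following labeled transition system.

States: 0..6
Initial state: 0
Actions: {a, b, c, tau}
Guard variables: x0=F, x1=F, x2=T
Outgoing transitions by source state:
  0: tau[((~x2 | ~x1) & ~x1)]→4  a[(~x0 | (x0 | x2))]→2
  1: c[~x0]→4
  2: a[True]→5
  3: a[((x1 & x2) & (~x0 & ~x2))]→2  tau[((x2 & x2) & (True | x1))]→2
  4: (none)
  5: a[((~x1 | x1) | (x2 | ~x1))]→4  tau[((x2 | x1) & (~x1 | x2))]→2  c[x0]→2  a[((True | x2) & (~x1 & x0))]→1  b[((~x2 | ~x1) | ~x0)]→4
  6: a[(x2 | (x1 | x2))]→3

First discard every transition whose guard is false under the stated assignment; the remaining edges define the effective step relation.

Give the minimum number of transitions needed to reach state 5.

Answer: 2

Analysis:
Layered search for 5:
  depth 0: {0}
  depth 1: {2,4}
  depth 2: {5}
depth(5)=2, e.g. a·a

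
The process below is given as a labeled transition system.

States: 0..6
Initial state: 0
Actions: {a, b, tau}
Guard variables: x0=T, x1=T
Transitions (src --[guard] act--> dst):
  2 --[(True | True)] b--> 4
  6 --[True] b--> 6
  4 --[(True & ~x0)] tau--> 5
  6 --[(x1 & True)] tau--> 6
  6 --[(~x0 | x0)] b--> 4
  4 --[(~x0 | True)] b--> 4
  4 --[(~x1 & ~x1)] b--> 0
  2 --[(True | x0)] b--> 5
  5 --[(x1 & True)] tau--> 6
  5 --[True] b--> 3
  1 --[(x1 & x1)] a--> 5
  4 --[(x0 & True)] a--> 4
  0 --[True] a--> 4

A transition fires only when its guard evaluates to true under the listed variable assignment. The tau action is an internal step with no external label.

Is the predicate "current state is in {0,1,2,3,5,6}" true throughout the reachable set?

Safe = {0,1,2,3,5,6}
R = {0,4}
  0: ✓
  4: VIOLATES
witness against invariant: a → 4

Answer: INVARIANT VIOLATED at state 4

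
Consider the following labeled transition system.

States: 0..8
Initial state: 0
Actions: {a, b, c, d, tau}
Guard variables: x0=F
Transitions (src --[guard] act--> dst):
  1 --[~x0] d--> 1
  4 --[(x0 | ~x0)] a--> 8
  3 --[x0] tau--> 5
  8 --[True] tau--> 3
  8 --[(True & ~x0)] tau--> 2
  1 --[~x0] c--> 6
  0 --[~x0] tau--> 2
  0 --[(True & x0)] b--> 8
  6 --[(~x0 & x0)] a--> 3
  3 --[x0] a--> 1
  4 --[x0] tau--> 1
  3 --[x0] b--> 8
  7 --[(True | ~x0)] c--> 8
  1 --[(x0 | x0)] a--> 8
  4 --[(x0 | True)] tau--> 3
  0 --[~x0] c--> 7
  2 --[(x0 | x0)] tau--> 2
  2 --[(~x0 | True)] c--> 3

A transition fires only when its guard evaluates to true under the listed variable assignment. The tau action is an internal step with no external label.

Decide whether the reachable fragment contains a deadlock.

Answer: DEADLOCK at state 3

Trace:
Reachable = {0,2,3,7,8}
  0: c→7  tau→2  [2 exit(s)]
  2: c→3  [1 exit(s)]
  3: ∅  [deadlock]
  7: c→8  [1 exit(s)]
  8: tau→2  tau→3  [2 exit(s)]
witness 3: tau·c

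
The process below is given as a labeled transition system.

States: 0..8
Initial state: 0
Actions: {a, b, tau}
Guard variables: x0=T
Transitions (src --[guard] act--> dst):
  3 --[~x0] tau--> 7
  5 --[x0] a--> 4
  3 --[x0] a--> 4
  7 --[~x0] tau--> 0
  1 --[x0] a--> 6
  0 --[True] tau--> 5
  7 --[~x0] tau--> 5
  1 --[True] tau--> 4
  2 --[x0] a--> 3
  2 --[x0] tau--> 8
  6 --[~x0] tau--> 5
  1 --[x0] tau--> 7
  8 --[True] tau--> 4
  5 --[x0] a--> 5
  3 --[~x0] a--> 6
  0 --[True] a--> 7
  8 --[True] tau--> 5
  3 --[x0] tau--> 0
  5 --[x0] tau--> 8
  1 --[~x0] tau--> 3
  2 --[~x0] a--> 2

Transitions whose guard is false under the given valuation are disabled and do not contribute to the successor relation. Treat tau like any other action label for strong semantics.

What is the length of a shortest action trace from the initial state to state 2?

Breadth-first toward 2:
  L0 = {0}
  L1 = {5,7}
  L2 = {4,8}
2 never appears.

Answer: UNREACHABLE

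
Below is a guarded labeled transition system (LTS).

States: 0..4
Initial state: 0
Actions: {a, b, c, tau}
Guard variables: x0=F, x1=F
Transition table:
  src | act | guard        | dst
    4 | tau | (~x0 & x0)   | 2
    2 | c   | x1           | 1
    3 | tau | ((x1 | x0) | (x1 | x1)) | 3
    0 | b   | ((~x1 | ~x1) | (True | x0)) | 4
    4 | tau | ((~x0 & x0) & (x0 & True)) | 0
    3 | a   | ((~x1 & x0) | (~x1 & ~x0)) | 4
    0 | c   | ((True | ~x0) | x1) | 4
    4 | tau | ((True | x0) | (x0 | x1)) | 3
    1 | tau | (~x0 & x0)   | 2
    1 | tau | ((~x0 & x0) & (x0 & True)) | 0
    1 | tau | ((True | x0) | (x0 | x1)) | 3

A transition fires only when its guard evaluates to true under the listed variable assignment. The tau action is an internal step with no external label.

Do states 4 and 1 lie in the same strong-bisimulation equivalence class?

Refine partition for ~:
  P[0] = {{0,1,2,3,4}}
  P[1] = {{0},{1,4},{2},{3}}
4 equivalence class(es) (converged in 2)
4∈{1,4}, 1∈{1,4}

Answer: BISIMILAR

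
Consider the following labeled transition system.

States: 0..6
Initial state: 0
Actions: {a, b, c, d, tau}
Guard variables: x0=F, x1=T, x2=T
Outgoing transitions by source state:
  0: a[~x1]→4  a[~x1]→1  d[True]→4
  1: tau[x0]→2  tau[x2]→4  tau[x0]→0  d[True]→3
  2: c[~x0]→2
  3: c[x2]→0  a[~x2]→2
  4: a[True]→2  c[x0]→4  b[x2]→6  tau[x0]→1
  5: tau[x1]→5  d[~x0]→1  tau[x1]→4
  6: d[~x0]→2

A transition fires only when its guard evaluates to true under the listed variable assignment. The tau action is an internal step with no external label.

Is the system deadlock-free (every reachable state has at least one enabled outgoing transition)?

Reachable = {0,2,4,6}
  0: d→4  [1 out]
  2: c→2  [1 out]
  4: a→2  b→6  [2 out]
  6: d→2  [1 out]

Answer: DEADLOCK-FREE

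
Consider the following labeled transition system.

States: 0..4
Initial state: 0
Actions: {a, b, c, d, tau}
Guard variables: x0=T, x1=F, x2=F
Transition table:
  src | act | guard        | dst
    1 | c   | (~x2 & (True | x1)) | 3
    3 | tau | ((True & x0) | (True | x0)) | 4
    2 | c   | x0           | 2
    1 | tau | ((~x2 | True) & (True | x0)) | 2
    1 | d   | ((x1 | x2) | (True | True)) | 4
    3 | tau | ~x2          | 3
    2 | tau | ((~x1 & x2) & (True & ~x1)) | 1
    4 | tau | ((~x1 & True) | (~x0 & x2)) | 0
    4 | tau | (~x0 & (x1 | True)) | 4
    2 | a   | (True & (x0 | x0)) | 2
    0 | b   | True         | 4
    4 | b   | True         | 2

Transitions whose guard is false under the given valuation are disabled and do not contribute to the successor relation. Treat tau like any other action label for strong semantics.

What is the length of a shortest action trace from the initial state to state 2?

Answer: 2

Trace:
Layered search for 2:
  depth 0: {0}
  depth 1: {4}
  depth 2: {2}
depth(2)=2, e.g. b·b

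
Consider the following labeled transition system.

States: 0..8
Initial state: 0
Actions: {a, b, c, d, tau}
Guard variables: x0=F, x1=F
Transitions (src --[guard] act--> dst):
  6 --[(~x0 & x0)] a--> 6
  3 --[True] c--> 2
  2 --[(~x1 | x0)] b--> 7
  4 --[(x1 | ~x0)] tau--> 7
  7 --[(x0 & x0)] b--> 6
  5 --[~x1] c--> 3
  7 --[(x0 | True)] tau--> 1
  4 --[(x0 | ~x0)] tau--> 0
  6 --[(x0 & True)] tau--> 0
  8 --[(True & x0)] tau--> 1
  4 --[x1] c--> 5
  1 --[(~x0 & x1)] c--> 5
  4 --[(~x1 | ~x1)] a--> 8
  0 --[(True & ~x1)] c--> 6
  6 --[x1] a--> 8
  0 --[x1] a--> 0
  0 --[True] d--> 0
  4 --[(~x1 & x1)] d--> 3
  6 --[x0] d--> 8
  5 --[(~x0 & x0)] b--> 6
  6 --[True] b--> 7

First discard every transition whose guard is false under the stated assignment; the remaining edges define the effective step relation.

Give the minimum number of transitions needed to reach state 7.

BFS to 7:
  L0 = {0}
  L1 = {6}
  L2 = {7}
depth(7)=2, e.g. c·b

Answer: 2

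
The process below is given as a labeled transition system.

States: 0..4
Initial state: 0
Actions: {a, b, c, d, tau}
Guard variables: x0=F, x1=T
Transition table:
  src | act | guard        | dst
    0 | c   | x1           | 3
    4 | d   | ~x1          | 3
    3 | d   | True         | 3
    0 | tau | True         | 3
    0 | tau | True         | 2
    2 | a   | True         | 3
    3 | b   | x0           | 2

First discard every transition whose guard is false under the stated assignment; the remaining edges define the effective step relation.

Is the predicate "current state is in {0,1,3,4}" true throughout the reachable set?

Allowed set {0,1,3,4}
Reachable = {0,2,3}
  0: safe
  2: ✗ unsafe
  3: safe
witness against invariant: tau → 2

Answer: INVARIANT VIOLATED at state 2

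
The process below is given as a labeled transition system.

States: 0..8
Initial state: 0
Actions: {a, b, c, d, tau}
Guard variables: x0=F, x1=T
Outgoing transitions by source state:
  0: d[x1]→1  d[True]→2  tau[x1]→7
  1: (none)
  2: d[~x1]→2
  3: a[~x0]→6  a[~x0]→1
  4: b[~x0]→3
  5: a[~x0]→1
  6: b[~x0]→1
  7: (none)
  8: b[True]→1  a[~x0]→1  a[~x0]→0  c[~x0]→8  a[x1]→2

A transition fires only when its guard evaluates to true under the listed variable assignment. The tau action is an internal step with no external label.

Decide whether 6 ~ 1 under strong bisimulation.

Refine partition for ~:
  round 0: {{0,1,2,3,4,5,6,7,8}}
  round 1: {{0},{1,2,7},{3,5},{4,6},{8}}
  round 2: {{0},{1,2,7},{3},{4},{5},{6},{8}}
7 equivalence class(es) (converged in 3)
6∈{6}, 1∈{1,2,7}

Answer: NOT BISIMILAR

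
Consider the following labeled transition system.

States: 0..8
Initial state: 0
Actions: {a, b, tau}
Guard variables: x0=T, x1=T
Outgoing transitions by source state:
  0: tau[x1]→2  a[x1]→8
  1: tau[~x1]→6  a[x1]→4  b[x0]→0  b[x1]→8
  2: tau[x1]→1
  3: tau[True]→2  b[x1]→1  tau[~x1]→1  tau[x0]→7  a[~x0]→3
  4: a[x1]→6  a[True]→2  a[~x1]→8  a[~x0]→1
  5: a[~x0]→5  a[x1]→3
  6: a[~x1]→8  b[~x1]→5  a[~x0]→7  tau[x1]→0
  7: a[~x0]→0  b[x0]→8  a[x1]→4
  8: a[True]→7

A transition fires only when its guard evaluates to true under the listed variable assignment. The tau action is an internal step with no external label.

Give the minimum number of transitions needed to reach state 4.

Answer: 3

Trace:
Layered search for 4:
  depth 0: {0}
  depth 1: {2,8}
  depth 2: {1,7}
  depth 3: {4}
depth(4)=3, e.g. a·a·a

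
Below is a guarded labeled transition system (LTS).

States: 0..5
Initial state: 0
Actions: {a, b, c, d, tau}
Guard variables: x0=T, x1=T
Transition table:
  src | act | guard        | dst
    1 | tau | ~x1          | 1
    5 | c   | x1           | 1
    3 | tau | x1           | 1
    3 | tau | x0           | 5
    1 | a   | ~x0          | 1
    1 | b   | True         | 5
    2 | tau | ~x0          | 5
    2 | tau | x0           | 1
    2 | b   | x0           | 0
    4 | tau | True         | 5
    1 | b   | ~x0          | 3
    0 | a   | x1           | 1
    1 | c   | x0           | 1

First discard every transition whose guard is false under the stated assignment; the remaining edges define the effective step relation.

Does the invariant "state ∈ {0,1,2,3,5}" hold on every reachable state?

Inv-set: {0,1,2,3,5}
R = {0,1,5}
  0: ✓
  1: ✓
  5: ✓

Answer: INVARIANT HOLDS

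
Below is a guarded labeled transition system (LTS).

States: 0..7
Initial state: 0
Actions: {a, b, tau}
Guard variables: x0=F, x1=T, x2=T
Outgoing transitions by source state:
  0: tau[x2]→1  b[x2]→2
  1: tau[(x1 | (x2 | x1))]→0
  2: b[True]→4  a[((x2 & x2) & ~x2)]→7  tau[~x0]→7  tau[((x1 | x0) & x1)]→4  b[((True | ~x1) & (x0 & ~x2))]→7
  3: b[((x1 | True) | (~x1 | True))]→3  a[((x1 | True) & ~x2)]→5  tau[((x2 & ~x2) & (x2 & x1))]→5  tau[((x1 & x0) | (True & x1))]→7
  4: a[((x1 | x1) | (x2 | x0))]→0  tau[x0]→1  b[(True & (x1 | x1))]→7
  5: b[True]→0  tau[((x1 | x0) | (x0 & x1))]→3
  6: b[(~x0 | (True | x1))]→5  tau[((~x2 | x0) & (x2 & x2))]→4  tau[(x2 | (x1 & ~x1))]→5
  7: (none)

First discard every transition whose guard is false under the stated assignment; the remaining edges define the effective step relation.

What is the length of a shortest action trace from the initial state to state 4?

Answer: 2

Analysis:
Breadth-first toward 4:
  depth 0: {0}
  depth 1: {1,2}
  depth 2: {4,7}
first hit 4 at d=2 via b·b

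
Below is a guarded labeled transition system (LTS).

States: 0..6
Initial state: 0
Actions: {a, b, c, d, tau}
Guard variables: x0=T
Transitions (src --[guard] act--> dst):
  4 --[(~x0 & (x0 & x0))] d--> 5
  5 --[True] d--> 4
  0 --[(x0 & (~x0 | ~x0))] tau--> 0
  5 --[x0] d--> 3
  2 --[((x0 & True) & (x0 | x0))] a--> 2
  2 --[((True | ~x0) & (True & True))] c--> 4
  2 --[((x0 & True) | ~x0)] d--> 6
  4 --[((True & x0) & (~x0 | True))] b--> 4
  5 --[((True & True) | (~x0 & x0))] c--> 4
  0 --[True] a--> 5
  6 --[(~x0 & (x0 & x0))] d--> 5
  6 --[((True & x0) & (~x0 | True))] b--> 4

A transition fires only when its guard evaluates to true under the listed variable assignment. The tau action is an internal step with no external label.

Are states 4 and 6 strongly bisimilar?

Answer: BISIMILAR

Trace:
Refine partition for ~:
  π0 = {{0,1,2,3,4,5,6}}
  π1 = {{0},{1,3},{2},{4,6},{5}}
5 equivalence class(es) (converged in 2)
class of 4: {4,6}; class of 6: {4,6}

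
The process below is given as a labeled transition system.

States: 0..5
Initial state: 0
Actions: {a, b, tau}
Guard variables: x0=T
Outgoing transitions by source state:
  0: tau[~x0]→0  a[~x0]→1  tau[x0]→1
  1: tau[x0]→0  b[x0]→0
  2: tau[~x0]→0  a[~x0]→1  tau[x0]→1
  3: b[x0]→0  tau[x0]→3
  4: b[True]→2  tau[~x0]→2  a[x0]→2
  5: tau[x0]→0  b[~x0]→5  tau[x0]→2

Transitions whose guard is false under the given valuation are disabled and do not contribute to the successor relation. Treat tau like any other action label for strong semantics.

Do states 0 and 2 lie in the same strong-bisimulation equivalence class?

Bisimulation quotient by refinement:
  P[0] = {{0,1,2,3,4,5}}
  P[1] = {{0,2,5},{1,3},{4}}
  P[2] = {{0,2},{1},{3},{4},{5}}
stable after 3 split(s): 5 block(s)
0∈{0,2}, 2∈{0,2}

Answer: BISIMILAR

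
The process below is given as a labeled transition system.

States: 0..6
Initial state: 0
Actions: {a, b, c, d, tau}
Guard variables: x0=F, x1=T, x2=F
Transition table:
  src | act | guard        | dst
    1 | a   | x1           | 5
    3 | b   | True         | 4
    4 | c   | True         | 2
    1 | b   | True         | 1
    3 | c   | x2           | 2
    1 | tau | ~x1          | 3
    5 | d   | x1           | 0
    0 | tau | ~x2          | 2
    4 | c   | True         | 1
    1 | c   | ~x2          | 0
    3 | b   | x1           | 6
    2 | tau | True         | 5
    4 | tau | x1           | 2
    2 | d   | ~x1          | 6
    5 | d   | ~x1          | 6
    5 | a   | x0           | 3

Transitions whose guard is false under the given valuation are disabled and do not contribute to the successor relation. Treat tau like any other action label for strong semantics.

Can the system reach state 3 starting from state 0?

11 transition(s) survive guard evaluation.
depth 0: {0}
depth 1: {2}  cumulative {0,2}
depth 2: {5}  cumulative {0,2,5}
R = {0,2,5}

Answer: UNREACHABLE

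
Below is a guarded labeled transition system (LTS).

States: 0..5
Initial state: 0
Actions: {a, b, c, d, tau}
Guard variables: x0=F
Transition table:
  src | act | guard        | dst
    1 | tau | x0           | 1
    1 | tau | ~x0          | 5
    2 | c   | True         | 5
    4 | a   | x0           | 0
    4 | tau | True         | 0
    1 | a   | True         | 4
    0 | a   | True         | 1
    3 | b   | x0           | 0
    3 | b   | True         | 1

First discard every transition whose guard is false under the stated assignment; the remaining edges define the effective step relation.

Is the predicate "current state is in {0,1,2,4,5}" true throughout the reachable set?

Answer: INVARIANT HOLDS

Analysis:
Allowed set {0,1,2,4,5}
Reach set: {0,1,4,5}
  0: ✓
  1: ✓
  4: ✓
  5: ✓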